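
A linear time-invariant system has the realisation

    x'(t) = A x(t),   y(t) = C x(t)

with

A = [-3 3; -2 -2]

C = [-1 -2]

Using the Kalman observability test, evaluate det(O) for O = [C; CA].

CA = [[7, 1]]
Observability matrix O = [C; CA] = [[-1, -2], [7, 1]]
det(O) = (-1)·1 - (-2)·7 = -1 - (-14) = 13
Since det(O) ≠ 0, rank(O) = 2 and the system is completely observable.

13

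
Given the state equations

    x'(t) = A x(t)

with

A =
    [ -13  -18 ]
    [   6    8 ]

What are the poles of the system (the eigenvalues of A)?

-4, -1

det(sI - A) = s^2 - (tr A)s + det A, with tr A = (-13) + 8 = -5 and det A = (-13)·8 - (-18)·6 = -104 - (-108) = 4.
So p(s) = det(sI - A) = s^2 + 5s + 4.
Factor s^2 + 5s + 4: two numbers with sum -5 and product 4 are -1 and -4, so s^2 + 5s + 4 = (s + 1)(s + 4).
Hence p(s) = (s + 1) (s + 4), with roots -4, -1.
All eigenvalues have negative real part, so the system is asymptotically stable.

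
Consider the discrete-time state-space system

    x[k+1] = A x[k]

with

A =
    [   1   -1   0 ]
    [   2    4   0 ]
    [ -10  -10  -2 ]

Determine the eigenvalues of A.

-2, 2, 3

det(zI - A) = z^3 - (tr A)z^2 + (M11 + M22 + M33)z - det A, where Mii is the 2×2 principal minor of A obtained by deleting row i and column i.
tr A = 1 + 4 + (-2) = 3; M11 = 4·(-2) - 0·(-10) = -8 - 0 = -8; M22 = 1·(-2) - 0·(-10) = -2 - 0 = -2; M33 = 1·4 - (-1)·2 = 4 - (-2) = 6; sum of minors = -4.
det A = 1·(4·(-2) - 0·(-10)) - (-1)·(2·(-2) - 0·(-10)) + 0·(2·(-10) - 4·(-10)) = 1·(-8) - (-1)·(-4) + 0·20 = -12.
So p(z) = det(zI - A) = z^3 - 3z^2 - 4z + 12.
Rational-root test: any integer root divides 12. Testing small divisors, z = -2 works: p(-2) = -8 + (-12) + 8 + 12 = 0, so (z + 2) is a factor.
Dividing, p(z) = (z + 2)(z^2 - 5z + 6).
Factor z^2 - 5z + 6: two numbers with sum 5 and product 6 are 3 and 2, so z^2 - 5z + 6 = (z - 3)(z - 2).
Hence p(z) = (z - 3) (z - 2) (z + 2), with roots -2, 2, 3.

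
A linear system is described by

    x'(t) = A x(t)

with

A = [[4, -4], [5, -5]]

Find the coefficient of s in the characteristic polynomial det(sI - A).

1

For a 2×2 matrix, det(sI - A) = s^2 - (tr A)s + det A.
tr A = -1, det A = 0.
So p(s) = s^2 + s.
The coefficient of s is 1.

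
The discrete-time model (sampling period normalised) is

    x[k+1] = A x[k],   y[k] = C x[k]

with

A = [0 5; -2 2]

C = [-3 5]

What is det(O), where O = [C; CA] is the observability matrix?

CA = [[-10, -5]]
Observability matrix O = [C; CA] = [[-3, 5], [-10, -5]]
det(O) = (-3)·(-5) - 5·(-10) = 15 - (-50) = 65
Since det(O) ≠ 0, rank(O) = 2 and the system is completely observable.

65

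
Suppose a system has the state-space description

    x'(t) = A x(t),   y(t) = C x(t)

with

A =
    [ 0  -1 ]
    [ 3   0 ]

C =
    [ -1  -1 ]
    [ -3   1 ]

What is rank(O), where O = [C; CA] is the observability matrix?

2

CA = [[-3, 1], [3, 3]]
Observability matrix O = [C; CA] = [[-1, -1], [-3, 1], [-3, 1], [3, 3]]
Take the 2×2 submatrix of O formed by rows 1, 2: [[-1, -1], [-3, 1]]. Its determinant is (-1)·1 - (-1)·(-3) = -1 - 3 = -4 ≠ 0.
So rank(O) ≥ 2; since O has 2 columns, rank(O) = 2.
rank(O) = 2 = n, so the pair (A, C) is completely observable.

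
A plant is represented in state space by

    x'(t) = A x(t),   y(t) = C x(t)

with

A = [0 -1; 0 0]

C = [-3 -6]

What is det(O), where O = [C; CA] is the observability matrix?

-9

CA = [[0, 3]]
Observability matrix O = [C; CA] = [[-3, -6], [0, 3]]
det(O) = (-3)·3 - (-6)·0 = -9 - 0 = -9
Since det(O) ≠ 0, rank(O) = 2 and the system is completely observable.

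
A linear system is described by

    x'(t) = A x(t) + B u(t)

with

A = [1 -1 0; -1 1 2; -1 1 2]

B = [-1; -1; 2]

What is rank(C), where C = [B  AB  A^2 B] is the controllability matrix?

3

AB = [[0], [4], [4]]
A^2B = [[-4], [12], [12]]
Controllability matrix C = [B  AB  A^2B] = [[-1, 0, -4], [-1, 4, 12], [2, 4, 12]]
det(C) = (-1)·(4·12 - 12·4) - 0·((-1)·12 - 12·2) + (-4)·((-1)·4 - 4·2) = (-1)·0 - 0·(-36) + (-4)·(-12) = 48 ≠ 0, so rank(C) = 3.
rank(C) = 3 = n, so the pair (A, B) is completely controllable.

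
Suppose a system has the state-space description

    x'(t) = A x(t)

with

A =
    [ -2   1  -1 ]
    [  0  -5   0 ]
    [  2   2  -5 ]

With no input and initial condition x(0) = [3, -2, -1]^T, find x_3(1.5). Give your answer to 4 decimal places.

0.0502

det(sI - A) = s^3 - (tr A)s^2 + (M11 + M22 + M33)s - det A, where Mii is the 2×2 principal minor of A obtained by deleting row i and column i.
tr A = (-2) + (-5) + (-5) = -12; M11 = (-5)·(-5) - 0·2 = 25 - 0 = 25; M22 = (-2)·(-5) - (-1)·2 = 10 - (-2) = 12; M33 = (-2)·(-5) - 1·0 = 10 - 0 = 10; sum of minors = 47.
det A = (-2)·((-5)·(-5) - 0·2) - 1·(0·(-5) - 0·2) + (-1)·(0·2 - (-5)·2) = (-2)·25 - 1·0 + (-1)·10 = -60.
So p(s) = det(sI - A) = s^3 + 12s^2 + 47s + 60.
Rational-root test: any integer root divides 60. Testing small divisors, s = -3 works: p(-3) = -27 + 108 + (-141) + 60 = 0, so (s + 3) is a factor.
Dividing, p(s) = (s + 3)(s^2 + 9s + 20).
Factor s^2 + 9s + 20: two numbers with sum -9 and product 20 are -4 and -5, so s^2 + 9s + 20 = (s + 4)(s + 5).
Hence p(s) = (s + 3) (s + 4) (s + 5), with roots -5, -4, -3.
The eigenvalues -5, -4, -3 are distinct and real, so A is diagonalisable and x(t) = e^{At} x(0) = V diag(e^{λ_i t}) V^{-1} x(0), where the columns of V are the eigenvectors.
λ = -5: A - (-5)I = [[3, 1, -1], [0, 0, 0], [2, 2, 0]]. v must be orthogonal to every row; (row 1) × (row 3) = [2, -2, 4], so take v_1 = [-1, 1, -2]^T.
λ = -4: A - (-4)I = [[2, 1, -1], [0, -1, 0], [2, 2, -1]]. v must be orthogonal to every row; (row 1) × (row 2) = [-1, 0, -2], so take v_2 = [1, 0, 2]^T.
λ = -3: A - (-3)I = [[1, 1, -1], [0, -2, 0], [2, 2, -2]]. v must be orthogonal to every row; (row 1) × (row 2) = [-2, 0, -2], so take v_3 = [-1, 0, -1]^T.
V = [v_1 v_2 v_3] = [[-1, 1, -1], [1, 0, 0], [-2, 2, -1]] has det V = -1, so V^{-1} = adj(V)/det V = [[0, 1, 0], [-1, 1, 1], [-2, 0, 1]].
Modal coordinates z(0) = V^{-1} x(0): 0·3 + 1·(-2) + 0·(-1) = -2; (-1)·3 + 1·(-2) + 1·(-1) = -6; (-2)·3 + 0·(-2) + 1·(-1) = -7; so z(0) = [-2, -6, -7]^T.
x_3(t) = Σ_i (v_i)_3 · z_i(0) · e^{λ_i t} (row 3 of V times the modal terms).
x_3(1.5) = (-2)·(-2)·e^{-5·1.5} + 2·(-6)·e^{-4·1.5} + (-1)·(-7)·e^{-3·1.5} = 4·0.000553 + (-12)·0.002479 + 7·0.011109 = 0.0502.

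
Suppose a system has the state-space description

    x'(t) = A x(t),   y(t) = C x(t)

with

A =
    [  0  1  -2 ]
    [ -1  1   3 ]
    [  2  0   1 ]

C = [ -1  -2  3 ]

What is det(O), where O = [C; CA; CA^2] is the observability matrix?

-368

CA = [[8, -3, -1]]
CA^2 = [[1, 5, -26]]
Observability matrix O = [C; CA; CA^2] = [[-1, -2, 3], [8, -3, -1], [1, 5, -26]]
Expanding along the first row, det(O) = (-1)·((-3)·(-26) - (-1)·5) - (-2)·(8·(-26) - (-1)·1) + 3·(8·5 - (-3)·1) = (-1)·83 - (-2)·(-207) + 3·43 = -368
Since det(O) ≠ 0, rank(O) = 3 and the system is completely observable.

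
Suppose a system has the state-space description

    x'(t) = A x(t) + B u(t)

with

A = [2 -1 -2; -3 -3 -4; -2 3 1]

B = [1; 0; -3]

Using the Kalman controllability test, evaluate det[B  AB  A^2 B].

AB = [[8], [9], [-5]]
A^2B = [[17], [-31], [6]]
Controllability matrix C = [B  AB  A^2B] = [[1, 8, 17], [0, 9, -31], [-3, -5, 6]]
Expanding along the first row, det(C) = 1·(9·6 - (-31)·(-5)) - 8·(0·6 - (-31)·(-3)) + 17·(0·(-5) - 9·(-3)) = 1·(-101) - 8·(-93) + 17·27 = 1102
Since det(C) ≠ 0, rank(C) = 3 and the system is completely controllable.

1102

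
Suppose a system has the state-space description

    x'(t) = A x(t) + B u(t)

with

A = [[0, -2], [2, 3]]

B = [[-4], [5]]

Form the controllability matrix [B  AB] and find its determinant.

AB = [[-10], [7]]
Controllability matrix C = [B  AB] = [[-4, -10], [5, 7]]
det(C) = (-4)·7 - (-10)·5 = -28 - (-50) = 22
Since det(C) ≠ 0, rank(C) = 2 and the system is completely controllable.

22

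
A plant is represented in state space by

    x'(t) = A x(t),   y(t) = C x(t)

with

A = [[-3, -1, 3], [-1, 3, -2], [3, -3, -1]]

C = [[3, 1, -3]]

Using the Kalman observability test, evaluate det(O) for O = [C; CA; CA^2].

-592

CA = [[-19, 9, 10]]
CA^2 = [[78, 16, -85]]
Observability matrix O = [C; CA; CA^2] = [[3, 1, -3], [-19, 9, 10], [78, 16, -85]]
Expanding along the first row, det(O) = 3·(9·(-85) - 10·16) - 1·((-19)·(-85) - 10·78) + (-3)·((-19)·16 - 9·78) = 3·(-925) - 1·835 + (-3)·(-1006) = -592
Since det(O) ≠ 0, rank(O) = 3 and the system is completely observable.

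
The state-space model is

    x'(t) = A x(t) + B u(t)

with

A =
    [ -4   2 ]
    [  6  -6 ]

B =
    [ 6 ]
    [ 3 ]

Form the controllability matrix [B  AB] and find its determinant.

AB = [[-18], [18]]
Controllability matrix C = [B  AB] = [[6, -18], [3, 18]]
det(C) = 6·18 - (-18)·3 = 108 - (-54) = 162
Since det(C) ≠ 0, rank(C) = 2 and the system is completely controllable.

162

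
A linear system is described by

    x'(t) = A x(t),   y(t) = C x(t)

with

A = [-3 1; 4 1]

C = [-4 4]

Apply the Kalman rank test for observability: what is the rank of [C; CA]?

CA = [[28, 0]]
Observability matrix O = [C; CA] = [[-4, 4], [28, 0]]
det(O) = (-4)·0 - 4·28 = 0 - 112 = -112 ≠ 0, so rank(O) = 2.
rank(O) = 2 = n, so the pair (A, C) is completely observable.

2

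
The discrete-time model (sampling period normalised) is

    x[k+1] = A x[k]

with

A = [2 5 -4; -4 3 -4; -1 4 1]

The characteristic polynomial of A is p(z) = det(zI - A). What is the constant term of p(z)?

Expand det(zI - A) for the 3×3 matrix.
p(z) = z^3 - 6z^2 + 43z - 130.
(Check: constant term = det(-A) = (-1)^3 det A = -130; coefficient of z^2 = -tr A = -6.)
The constant term is -130.

-130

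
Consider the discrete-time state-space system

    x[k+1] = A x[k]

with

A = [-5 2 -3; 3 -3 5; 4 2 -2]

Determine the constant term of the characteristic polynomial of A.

-18

Expand det(zI - A) for the 3×3 matrix.
p(z) = z^3 + 10z^2 + 27z - 18.
(Check: constant term = det(-A) = (-1)^3 det A = -18; coefficient of z^2 = -tr A = 10.)
The constant term is -18.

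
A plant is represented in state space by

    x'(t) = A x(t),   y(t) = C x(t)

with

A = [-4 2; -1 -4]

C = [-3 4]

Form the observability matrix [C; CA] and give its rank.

2

CA = [[8, -22]]
Observability matrix O = [C; CA] = [[-3, 4], [8, -22]]
det(O) = (-3)·(-22) - 4·8 = 66 - 32 = 34 ≠ 0, so rank(O) = 2.
rank(O) = 2 = n, so the pair (A, C) is completely observable.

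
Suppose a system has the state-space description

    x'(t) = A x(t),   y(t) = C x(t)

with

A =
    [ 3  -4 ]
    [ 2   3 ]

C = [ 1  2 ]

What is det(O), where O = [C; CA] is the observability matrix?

-12

CA = [[7, 2]]
Observability matrix O = [C; CA] = [[1, 2], [7, 2]]
det(O) = 1·2 - 2·7 = 2 - 14 = -12
Since det(O) ≠ 0, rank(O) = 2 and the system is completely observable.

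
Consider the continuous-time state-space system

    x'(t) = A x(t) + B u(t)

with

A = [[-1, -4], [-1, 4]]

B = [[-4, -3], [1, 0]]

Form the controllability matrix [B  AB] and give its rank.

AB = [[0, 3], [8, 3]]
Controllability matrix C = [B  AB] = [[-4, -3, 0, 3], [1, 0, 8, 3]]
Take the 2×2 submatrix of C formed by columns 1, 2: [[-4, -3], [1, 0]]. Its determinant is (-4)·0 - (-3)·1 = 0 - (-3) = 3 ≠ 0.
So rank(C) ≥ 2; since C has 2 rows, rank(C) = 2.
rank(C) = 2 = n, so the pair (A, B) is completely controllable.

2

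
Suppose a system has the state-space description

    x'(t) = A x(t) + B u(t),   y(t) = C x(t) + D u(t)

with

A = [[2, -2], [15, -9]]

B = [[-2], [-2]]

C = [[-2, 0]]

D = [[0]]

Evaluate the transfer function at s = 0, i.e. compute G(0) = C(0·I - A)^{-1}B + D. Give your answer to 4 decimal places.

2.3333

G(0) = C(-A)^{-1}B + D = -C A^{-1} B + D.
det A = 12, so A^{-1} = (1/12)·adj(A) = [[-3/4, 1/6], [-5/4, 1/6]]
A^{-1} B = [7/6, 13/6]^T
C A^{-1} B = -7/3
G(0) = D - C A^{-1} B = 0 - (-7/3) = 7/3 ≈ 2.3333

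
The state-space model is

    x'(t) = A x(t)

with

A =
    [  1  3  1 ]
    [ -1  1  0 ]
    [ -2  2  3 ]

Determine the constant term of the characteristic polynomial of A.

Expand det(sI - A) for the 3×3 matrix.
p(s) = s^3 - 5s^2 + 12s - 12.
(Check: constant term = det(-A) = (-1)^3 det A = -12; coefficient of s^2 = -tr A = -5.)
The constant term is -12.

-12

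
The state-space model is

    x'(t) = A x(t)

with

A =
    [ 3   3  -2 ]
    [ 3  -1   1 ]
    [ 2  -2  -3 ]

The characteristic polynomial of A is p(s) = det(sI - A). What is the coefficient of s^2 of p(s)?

Expand det(sI - A) for the 3×3 matrix.
p(s) = s^3 + s^2 - 12s - 56.
(Check: constant term = det(-A) = (-1)^3 det A = -56; coefficient of s^2 = -tr A = 1.)
The coefficient of s^2 is 1.

1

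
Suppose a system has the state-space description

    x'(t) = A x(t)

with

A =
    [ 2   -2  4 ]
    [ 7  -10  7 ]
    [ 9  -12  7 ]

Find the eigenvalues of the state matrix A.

det(sI - A) = s^3 - (tr A)s^2 + (M11 + M22 + M33)s - det A, where Mii is the 2×2 principal minor of A obtained by deleting row i and column i.
tr A = 2 + (-10) + 7 = -1; M11 = (-10)·7 - 7·(-12) = -70 - (-84) = 14; M22 = 2·7 - 4·9 = 14 - 36 = -22; M33 = 2·(-10) - (-2)·7 = -20 - (-14) = -6; sum of minors = -14.
det A = 2·((-10)·7 - 7·(-12)) - (-2)·(7·7 - 7·9) + 4·(7·(-12) - (-10)·9) = 2·14 - (-2)·(-14) + 4·6 = 24.
So p(s) = det(sI - A) = s^3 + s^2 - 14s - 24.
Rational-root test: any integer root divides -24. Testing small divisors, s = -2 works: p(-2) = -8 + 4 + 28 + (-24) = 0, so (s + 2) is a factor.
Dividing, p(s) = (s + 2)(s^2 - s - 12).
Factor s^2 - s - 12: two numbers with sum 1 and product -12 are 4 and -3, so s^2 - s - 12 = (s - 4)(s + 3).
Hence p(s) = (s - 4) (s + 2) (s + 3), with roots -3, -2, 4.
At least one eigenvalue has non-negative real part, so the system is not asymptotically stable.

-3, -2, 4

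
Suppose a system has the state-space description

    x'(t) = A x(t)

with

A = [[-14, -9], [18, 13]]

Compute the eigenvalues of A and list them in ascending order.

-5, 4

det(sI - A) = s^2 - (tr A)s + det A, with tr A = (-14) + 13 = -1 and det A = (-14)·13 - (-9)·18 = -182 - (-162) = -20.
So p(s) = det(sI - A) = s^2 + s - 20.
Factor s^2 + s - 20: two numbers with sum -1 and product -20 are 4 and -5, so s^2 + s - 20 = (s - 4)(s + 5).
Hence p(s) = (s - 4) (s + 5), with roots -5, 4.
At least one eigenvalue has non-negative real part, so the system is not asymptotically stable.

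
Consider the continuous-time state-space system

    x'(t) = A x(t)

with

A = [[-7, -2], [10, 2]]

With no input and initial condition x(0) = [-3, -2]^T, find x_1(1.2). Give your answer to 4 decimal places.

det(sI - A) = s^2 - (tr A)s + det A, with tr A = (-7) + 2 = -5 and det A = (-7)·2 - (-2)·10 = -14 - (-20) = 6.
So p(s) = det(sI - A) = s^2 + 5s + 6.
Factor s^2 + 5s + 6: two numbers with sum -5 and product 6 are -2 and -3, so s^2 + 5s + 6 = (s + 2)(s + 3).
Hence p(s) = (s + 2) (s + 3), with roots -3, -2.
The eigenvalues -3, -2 are distinct and real, so A is diagonalisable and x(t) = e^{At} x(0) = V diag(e^{λ_i t}) V^{-1} x(0), where the columns of V are the eigenvectors.
λ = -3: A - (-3)I = [[-4, -2], [10, 5]]. Row 1 gives (-4)·v1 + (-2)·v2 = 0, so take v_1 = [-1, 2]^T.
λ = -2: A - (-2)I = [[-5, -2], [10, 4]]. Row 1 gives (-5)·v1 + (-2)·v2 = 0, so take v_2 = [2, -5]^T.
V = [v_1 v_2] = [[-1, 2], [2, -5]] has det V = 1, so V^{-1} = adj(V)/det V = [[-5, -2], [-2, -1]].
Modal coordinates z(0) = V^{-1} x(0): (-5)·(-3) + (-2)·(-2) = 19; (-2)·(-3) + (-1)·(-2) = 8; so z(0) = [19, 8]^T.
x_1(t) = Σ_i (v_i)_1 · z_i(0) · e^{λ_i t} (row 1 of V times the modal terms).
x_1(1.2) = (-1)·19·e^{-3·1.2} + 2·8·e^{-2·1.2} = (-19)·0.027324 + 16·0.090718 = 0.9323.

0.9323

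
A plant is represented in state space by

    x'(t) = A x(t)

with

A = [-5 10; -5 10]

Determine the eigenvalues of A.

det(sI - A) = s^2 - (tr A)s + det A, with tr A = (-5) + 10 = 5 and det A = (-5)·10 - 10·(-5) = -50 - (-50) = 0.
So p(s) = det(sI - A) = s^2 - 5s.
Factor s^2 - 5s: two numbers with sum 5 and product 0 are 5 and 0, so s^2 - 5s = s(s - 5).
Hence p(s) = s (s - 5), with roots 0, 5.
At least one eigenvalue has non-negative real part, so the system is not asymptotically stable.

0, 5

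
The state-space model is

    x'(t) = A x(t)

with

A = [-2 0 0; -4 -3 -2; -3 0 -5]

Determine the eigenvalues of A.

det(sI - A) = s^3 - (tr A)s^2 + (M11 + M22 + M33)s - det A, where Mii is the 2×2 principal minor of A obtained by deleting row i and column i.
tr A = (-2) + (-3) + (-5) = -10; M11 = (-3)·(-5) - (-2)·0 = 15 - 0 = 15; M22 = (-2)·(-5) - 0·(-3) = 10 - 0 = 10; M33 = (-2)·(-3) - 0·(-4) = 6 - 0 = 6; sum of minors = 31.
det A = (-2)·((-3)·(-5) - (-2)·0) - 0·((-4)·(-5) - (-2)·(-3)) + 0·((-4)·0 - (-3)·(-3)) = (-2)·15 - 0·14 + 0·(-9) = -30.
So p(s) = det(sI - A) = s^3 + 10s^2 + 31s + 30.
Rational-root test: any integer root divides 30. Testing small divisors, s = -2 works: p(-2) = -8 + 40 + (-62) + 30 = 0, so (s + 2) is a factor.
Dividing, p(s) = (s + 2)(s^2 + 8s + 15).
Factor s^2 + 8s + 15: two numbers with sum -8 and product 15 are -3 and -5, so s^2 + 8s + 15 = (s + 3)(s + 5).
Hence p(s) = (s + 2) (s + 3) (s + 5), with roots -5, -3, -2.
All eigenvalues have negative real part, so the system is asymptotically stable.

-5, -3, -2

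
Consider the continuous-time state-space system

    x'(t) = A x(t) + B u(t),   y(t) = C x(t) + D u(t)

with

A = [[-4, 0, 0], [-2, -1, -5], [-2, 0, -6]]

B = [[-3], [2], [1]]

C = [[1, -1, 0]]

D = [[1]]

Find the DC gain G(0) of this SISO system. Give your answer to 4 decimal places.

-1.1667

G(0) = C(-A)^{-1}B + D = -C A^{-1} B + D.
det A = -24, so A^{-1} = (1/-24)·adj(A) = [[-1/4, 0, 0], [1/12, -1, 5/6], [1/12, 0, -1/6]]
A^{-1} B = [3/4, -17/12, -5/12]^T
C A^{-1} B = 13/6
G(0) = D - C A^{-1} B = 1 - (13/6) = -7/6 ≈ -1.1667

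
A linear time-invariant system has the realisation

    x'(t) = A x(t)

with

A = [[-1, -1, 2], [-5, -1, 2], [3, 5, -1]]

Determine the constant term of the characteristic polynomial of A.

36

Expand det(sI - A) for the 3×3 matrix.
p(s) = s^3 + 3s^2 - 18s + 36.
(Check: constant term = det(-A) = (-1)^3 det A = 36; coefficient of s^2 = -tr A = 3.)
The constant term is 36.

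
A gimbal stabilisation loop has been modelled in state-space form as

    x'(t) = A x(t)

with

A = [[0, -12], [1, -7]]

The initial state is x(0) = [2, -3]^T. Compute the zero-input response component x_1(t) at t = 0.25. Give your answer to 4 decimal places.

det(sI - A) = s^2 - (tr A)s + det A, with tr A = 0 + (-7) = -7 and det A = 0·(-7) - (-12)·1 = 0 - (-12) = 12.
So p(s) = det(sI - A) = s^2 + 7s + 12.
Factor s^2 + 7s + 12: two numbers with sum -7 and product 12 are -3 and -4, so s^2 + 7s + 12 = (s + 3)(s + 4).
Hence p(s) = (s + 3) (s + 4), with roots -4, -3.
The eigenvalues -4, -3 are distinct and real, so A is diagonalisable and x(t) = e^{At} x(0) = V diag(e^{λ_i t}) V^{-1} x(0), where the columns of V are the eigenvectors.
λ = -4: A - (-4)I = [[4, -12], [1, -3]]. Row 1 gives 4·v1 + (-12)·v2 = 0, so take v_1 = [-3, -1]^T.
λ = -3: A - (-3)I = [[3, -12], [1, -4]]. Row 1 gives 3·v1 + (-12)·v2 = 0, so take v_2 = [4, 1]^T.
V = [v_1 v_2] = [[-3, 4], [-1, 1]] has det V = 1, so V^{-1} = adj(V)/det V = [[1, -4], [1, -3]].
Modal coordinates z(0) = V^{-1} x(0): 1·2 + (-4)·(-3) = 14; 1·2 + (-3)·(-3) = 11; so z(0) = [14, 11]^T.
x_1(t) = Σ_i (v_i)_1 · z_i(0) · e^{λ_i t} (row 1 of V times the modal terms).
x_1(0.25) = (-3)·14·e^{-4·0.25} + 4·11·e^{-3·0.25} = (-42)·0.367879 + 44·0.472367 = 5.3332.

5.3332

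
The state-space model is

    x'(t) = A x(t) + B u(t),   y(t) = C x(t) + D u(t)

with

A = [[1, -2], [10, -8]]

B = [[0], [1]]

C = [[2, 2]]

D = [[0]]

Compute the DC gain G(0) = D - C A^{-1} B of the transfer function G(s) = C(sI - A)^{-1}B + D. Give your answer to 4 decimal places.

G(0) = C(-A)^{-1}B + D = -C A^{-1} B + D.
det A = 12, so A^{-1} = (1/12)·adj(A) = [[-2/3, 1/6], [-5/6, 1/12]]
A^{-1} B = [1/6, 1/12]^T
C A^{-1} B = 1/2
G(0) = D - C A^{-1} B = 0 - (1/2) = -1/2 ≈ -0.5000

-0.5000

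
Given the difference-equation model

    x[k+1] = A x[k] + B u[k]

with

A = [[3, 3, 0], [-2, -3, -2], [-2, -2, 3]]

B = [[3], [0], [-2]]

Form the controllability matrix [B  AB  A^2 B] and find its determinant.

AB = [[9], [-2], [-12]]
A^2B = [[21], [12], [-50]]
Controllability matrix C = [B  AB  A^2B] = [[3, 9, 21], [0, -2, 12], [-2, -12, -50]]
Expanding along the first row, det(C) = 3·((-2)·(-50) - 12·(-12)) - 9·(0·(-50) - 12·(-2)) + 21·(0·(-12) - (-2)·(-2)) = 3·244 - 9·24 + 21·(-4) = 432
Since det(C) ≠ 0, rank(C) = 3 and the system is completely controllable.

432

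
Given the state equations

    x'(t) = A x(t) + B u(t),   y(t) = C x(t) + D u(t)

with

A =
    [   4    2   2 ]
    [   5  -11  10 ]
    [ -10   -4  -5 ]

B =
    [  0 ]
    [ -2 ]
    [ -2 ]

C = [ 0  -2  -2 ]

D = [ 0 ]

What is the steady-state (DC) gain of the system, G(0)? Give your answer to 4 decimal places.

G(0) = C(-A)^{-1}B + D = -C A^{-1} B + D.
det A = -30, so A^{-1} = (1/-30)·adj(A) = [[-19/6, -1/15, -7/5], [5/2, 0, 1], [13/3, 2/15, 9/5]]
A^{-1} B = [44/15, -2, -58/15]^T
C A^{-1} B = 176/15
G(0) = D - C A^{-1} B = 0 - (176/15) = -176/15 ≈ -11.7333

-11.7333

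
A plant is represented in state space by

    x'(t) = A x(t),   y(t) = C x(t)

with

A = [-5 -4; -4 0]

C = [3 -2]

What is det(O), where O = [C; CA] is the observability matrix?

-50

CA = [[-7, -12]]
Observability matrix O = [C; CA] = [[3, -2], [-7, -12]]
det(O) = 3·(-12) - (-2)·(-7) = -36 - 14 = -50
Since det(O) ≠ 0, rank(O) = 2 and the system is completely observable.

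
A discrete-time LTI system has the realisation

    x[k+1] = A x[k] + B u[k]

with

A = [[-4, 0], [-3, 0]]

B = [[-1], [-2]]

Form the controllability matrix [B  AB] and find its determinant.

AB = [[4], [3]]
Controllability matrix C = [B  AB] = [[-1, 4], [-2, 3]]
det(C) = (-1)·3 - 4·(-2) = -3 - (-8) = 5
Since det(C) ≠ 0, rank(C) = 2 and the system is completely controllable.

5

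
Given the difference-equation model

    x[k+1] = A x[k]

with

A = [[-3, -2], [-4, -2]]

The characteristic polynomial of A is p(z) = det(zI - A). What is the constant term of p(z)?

For a 2×2 matrix, det(zI - A) = z^2 - (tr A)z + det A.
tr A = -5, det A = -2.
So p(z) = z^2 + 5z - 2.
The constant term is -2.

-2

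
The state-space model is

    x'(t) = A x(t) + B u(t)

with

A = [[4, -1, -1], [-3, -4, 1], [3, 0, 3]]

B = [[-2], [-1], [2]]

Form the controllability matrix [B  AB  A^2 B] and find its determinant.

AB = [[-9], [12], [0]]
A^2B = [[-48], [-21], [-27]]
Controllability matrix C = [B  AB  A^2B] = [[-2, -9, -48], [-1, 12, -21], [2, 0, -27]]
Expanding along the first row, det(C) = (-2)·(12·(-27) - (-21)·0) - (-9)·((-1)·(-27) - (-21)·2) + (-48)·((-1)·0 - 12·2) = (-2)·(-324) - (-9)·69 + (-48)·(-24) = 2421
Since det(C) ≠ 0, rank(C) = 3 and the system is completely controllable.

2421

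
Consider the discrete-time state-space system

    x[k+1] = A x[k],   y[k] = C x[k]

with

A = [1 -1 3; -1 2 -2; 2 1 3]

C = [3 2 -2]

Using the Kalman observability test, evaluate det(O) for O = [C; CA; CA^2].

CA = [[-3, -1, -1]]
CA^2 = [[-4, 0, -10]]
Observability matrix O = [C; CA; CA^2] = [[3, 2, -2], [-3, -1, -1], [-4, 0, -10]]
Expanding along the first row, det(O) = 3·((-1)·(-10) - (-1)·0) - 2·((-3)·(-10) - (-1)·(-4)) + (-2)·((-3)·0 - (-1)·(-4)) = 3·10 - 2·26 + (-2)·(-4) = -14
Since det(O) ≠ 0, rank(O) = 3 and the system is completely observable.

-14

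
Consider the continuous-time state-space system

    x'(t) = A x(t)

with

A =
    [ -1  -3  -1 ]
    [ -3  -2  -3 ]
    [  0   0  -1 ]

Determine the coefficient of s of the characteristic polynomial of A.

Expand det(sI - A) for the 3×3 matrix.
p(s) = s^3 + 4s^2 - 4s - 7.
(Check: constant term = det(-A) = (-1)^3 det A = -7; coefficient of s^2 = -tr A = 4.)
The coefficient of s is -4.

-4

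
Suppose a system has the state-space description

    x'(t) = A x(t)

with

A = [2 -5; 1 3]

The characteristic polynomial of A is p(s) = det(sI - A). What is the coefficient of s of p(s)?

For a 2×2 matrix, det(sI - A) = s^2 - (tr A)s + det A.
tr A = 5, det A = 11.
So p(s) = s^2 - 5s + 11.
The coefficient of s is -5.

-5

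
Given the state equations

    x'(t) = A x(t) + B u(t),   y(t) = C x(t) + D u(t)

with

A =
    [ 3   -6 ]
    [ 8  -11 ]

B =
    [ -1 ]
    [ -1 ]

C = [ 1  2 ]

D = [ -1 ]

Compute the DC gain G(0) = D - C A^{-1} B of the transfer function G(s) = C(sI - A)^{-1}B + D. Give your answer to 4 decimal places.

-2.0000

G(0) = C(-A)^{-1}B + D = -C A^{-1} B + D.
det A = 15, so A^{-1} = (1/15)·adj(A) = [[-11/15, 2/5], [-8/15, 1/5]]
A^{-1} B = [1/3, 1/3]^T
C A^{-1} B = 1
G(0) = D - C A^{-1} B = -1 - (1) = -2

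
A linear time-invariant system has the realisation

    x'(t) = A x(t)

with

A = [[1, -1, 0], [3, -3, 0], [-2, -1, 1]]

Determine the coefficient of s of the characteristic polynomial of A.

Expand det(sI - A) for the 3×3 matrix.
p(s) = s^3 + s^2 - 2s.
(Check: constant term = det(-A) = (-1)^3 det A = 0; coefficient of s^2 = -tr A = 1.)
The coefficient of s is -2.

-2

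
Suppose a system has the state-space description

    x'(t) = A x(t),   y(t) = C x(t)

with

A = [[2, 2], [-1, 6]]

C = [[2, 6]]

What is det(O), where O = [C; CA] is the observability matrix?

CA = [[-2, 40]]
Observability matrix O = [C; CA] = [[2, 6], [-2, 40]]
det(O) = 2·40 - 6·(-2) = 80 - (-12) = 92
Since det(O) ≠ 0, rank(O) = 2 and the system is completely observable.

92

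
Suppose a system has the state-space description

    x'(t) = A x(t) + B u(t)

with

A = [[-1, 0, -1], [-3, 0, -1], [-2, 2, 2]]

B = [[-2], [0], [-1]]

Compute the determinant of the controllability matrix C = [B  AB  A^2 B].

AB = [[3], [7], [2]]
A^2B = [[-5], [-11], [12]]
Controllability matrix C = [B  AB  A^2B] = [[-2, 3, -5], [0, 7, -11], [-1, 2, 12]]
Expanding along the first row, det(C) = (-2)·(7·12 - (-11)·2) - 3·(0·12 - (-11)·(-1)) + (-5)·(0·2 - 7·(-1)) = (-2)·106 - 3·(-11) + (-5)·7 = -214
Since det(C) ≠ 0, rank(C) = 3 and the system is completely controllable.

-214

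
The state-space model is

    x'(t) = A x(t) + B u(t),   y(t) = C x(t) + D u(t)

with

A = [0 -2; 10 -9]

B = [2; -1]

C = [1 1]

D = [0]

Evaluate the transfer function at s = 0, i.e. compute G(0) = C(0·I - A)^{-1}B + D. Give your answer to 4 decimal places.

G(0) = C(-A)^{-1}B + D = -C A^{-1} B + D.
det A = 20, so A^{-1} = (1/20)·adj(A) = [[-9/20, 1/10], [-1/2, 0]]
A^{-1} B = [-1, -1]^T
C A^{-1} B = -2
G(0) = D - C A^{-1} B = 0 - (-2) = 2

2.0000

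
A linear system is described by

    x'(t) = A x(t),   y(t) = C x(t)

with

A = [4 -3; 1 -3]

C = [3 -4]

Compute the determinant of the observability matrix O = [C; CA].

41

CA = [[8, 3]]
Observability matrix O = [C; CA] = [[3, -4], [8, 3]]
det(O) = 3·3 - (-4)·8 = 9 - (-32) = 41
Since det(O) ≠ 0, rank(O) = 2 and the system is completely observable.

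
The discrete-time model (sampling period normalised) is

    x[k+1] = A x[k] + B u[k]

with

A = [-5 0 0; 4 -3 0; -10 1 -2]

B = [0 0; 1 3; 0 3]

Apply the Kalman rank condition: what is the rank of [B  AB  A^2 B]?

2

AB = [[0, 0], [-3, -9], [1, -3]]
A^2B = [[0, 0], [9, 27], [-5, -3]]
Controllability matrix C = [B  AB  A^2B] = [[0, 0, 0, 0, 0, 0], [1, 3, -3, -9, 9, 27], [0, 3, 1, -3, -5, -3]]
Row 1 of C is identically zero, so rank(C) ≤ 2.
The 2×2 minor from rows 2, 3, columns 1, 2 is 1·3 - 3·0 = 3 - 0 = 3 ≠ 0, so rank(C) = 2.
rank(C) = 2 < n = 3, so the pair (A, B) is not completely controllable.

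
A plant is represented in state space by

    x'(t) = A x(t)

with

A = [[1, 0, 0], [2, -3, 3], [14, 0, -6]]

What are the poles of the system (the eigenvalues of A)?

det(sI - A) = s^3 - (tr A)s^2 + (M11 + M22 + M33)s - det A, where Mii is the 2×2 principal minor of A obtained by deleting row i and column i.
tr A = 1 + (-3) + (-6) = -8; M11 = (-3)·(-6) - 3·0 = 18 - 0 = 18; M22 = 1·(-6) - 0·14 = -6 - 0 = -6; M33 = 1·(-3) - 0·2 = -3 - 0 = -3; sum of minors = 9.
det A = 1·((-3)·(-6) - 3·0) - 0·(2·(-6) - 3·14) + 0·(2·0 - (-3)·14) = 1·18 - 0·(-54) + 0·42 = 18.
So p(s) = det(sI - A) = s^3 + 8s^2 + 9s - 18.
Rational-root test: any integer root divides -18. Testing small divisors, s = 1 works: p(1) = 1 + 8 + 9 + (-18) = 0, so (s - 1) is a factor.
Dividing, p(s) = (s - 1)(s^2 + 9s + 18).
Factor s^2 + 9s + 18: two numbers with sum -9 and product 18 are -3 and -6, so s^2 + 9s + 18 = (s + 3)(s + 6).
Hence p(s) = (s - 1) (s + 3) (s + 6), with roots -6, -3, 1.
At least one eigenvalue has non-negative real part, so the system is not asymptotically stable.

-6, -3, 1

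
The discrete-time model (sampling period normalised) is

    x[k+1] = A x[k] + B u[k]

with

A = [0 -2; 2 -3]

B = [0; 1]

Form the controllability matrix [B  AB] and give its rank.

AB = [[-2], [-3]]
Controllability matrix C = [B  AB] = [[0, -2], [1, -3]]
det(C) = 0·(-3) - (-2)·1 = 0 - (-2) = 2 ≠ 0, so rank(C) = 2.
rank(C) = 2 = n, so the pair (A, B) is completely controllable.

2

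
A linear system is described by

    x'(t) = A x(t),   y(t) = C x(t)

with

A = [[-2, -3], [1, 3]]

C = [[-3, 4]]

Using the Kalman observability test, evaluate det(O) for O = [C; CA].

-103

CA = [[10, 21]]
Observability matrix O = [C; CA] = [[-3, 4], [10, 21]]
det(O) = (-3)·21 - 4·10 = -63 - 40 = -103
Since det(O) ≠ 0, rank(O) = 2 and the system is completely observable.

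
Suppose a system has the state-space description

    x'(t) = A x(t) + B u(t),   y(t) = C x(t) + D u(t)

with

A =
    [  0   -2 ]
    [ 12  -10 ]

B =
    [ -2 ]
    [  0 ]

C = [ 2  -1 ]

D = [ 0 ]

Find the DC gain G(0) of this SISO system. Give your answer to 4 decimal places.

G(0) = C(-A)^{-1}B + D = -C A^{-1} B + D.
det A = 24, so A^{-1} = (1/24)·adj(A) = [[-5/12, 1/12], [-1/2, 0]]
A^{-1} B = [5/6, 1]^T
C A^{-1} B = 2/3
G(0) = D - C A^{-1} B = 0 - (2/3) = -2/3 ≈ -0.6667

-0.6667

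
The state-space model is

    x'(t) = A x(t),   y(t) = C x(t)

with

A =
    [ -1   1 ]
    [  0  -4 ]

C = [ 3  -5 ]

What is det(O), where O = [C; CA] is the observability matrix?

54

CA = [[-3, 23]]
Observability matrix O = [C; CA] = [[3, -5], [-3, 23]]
det(O) = 3·23 - (-5)·(-3) = 69 - 15 = 54
Since det(O) ≠ 0, rank(O) = 2 and the system is completely observable.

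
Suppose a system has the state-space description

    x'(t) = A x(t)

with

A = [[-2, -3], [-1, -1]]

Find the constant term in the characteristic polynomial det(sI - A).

For a 2×2 matrix, det(sI - A) = s^2 - (tr A)s + det A.
tr A = -3, det A = -1.
So p(s) = s^2 + 3s - 1.
The constant term is -1.

-1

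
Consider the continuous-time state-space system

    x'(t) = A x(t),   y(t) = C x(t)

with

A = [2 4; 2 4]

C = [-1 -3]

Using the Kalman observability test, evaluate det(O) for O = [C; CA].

CA = [[-8, -16]]
Observability matrix O = [C; CA] = [[-1, -3], [-8, -16]]
det(O) = (-1)·(-16) - (-3)·(-8) = 16 - 24 = -8
Since det(O) ≠ 0, rank(O) = 2 and the system is completely observable.

-8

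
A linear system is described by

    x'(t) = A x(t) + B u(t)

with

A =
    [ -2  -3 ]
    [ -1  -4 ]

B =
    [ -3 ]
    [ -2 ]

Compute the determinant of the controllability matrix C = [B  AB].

-9

AB = [[12], [11]]
Controllability matrix C = [B  AB] = [[-3, 12], [-2, 11]]
det(C) = (-3)·11 - 12·(-2) = -33 - (-24) = -9
Since det(C) ≠ 0, rank(C) = 2 and the system is completely controllable.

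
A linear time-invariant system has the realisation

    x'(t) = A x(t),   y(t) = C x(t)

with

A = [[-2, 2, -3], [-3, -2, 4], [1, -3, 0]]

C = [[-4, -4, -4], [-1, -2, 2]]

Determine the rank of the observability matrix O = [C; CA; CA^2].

3

CA = [[16, 12, -4], [10, -4, -5]]
CA^2 = [[-72, 20, 0], [-13, 43, -46]]
Observability matrix O = [C; CA; CA^2] = [[-4, -4, -4], [-1, -2, 2], [16, 12, -4], [10, -4, -5], [-72, 20, 0], [-13, 43, -46]]
Take the 3×3 submatrix of O formed by rows 1, 2, 3: [[-4, -4, -4], [-1, -2, 2], [16, 12, -4]]. Its determinant is (-4)·((-2)·(-4) - 2·12) - (-4)·((-1)·(-4) - 2·16) + (-4)·((-1)·12 - (-2)·16) = (-4)·(-16) - (-4)·(-28) + (-4)·20 = -128 ≠ 0.
So rank(O) ≥ 3; since O has 3 columns, rank(O) = 3.
rank(O) = 3 = n, so the pair (A, C) is completely observable.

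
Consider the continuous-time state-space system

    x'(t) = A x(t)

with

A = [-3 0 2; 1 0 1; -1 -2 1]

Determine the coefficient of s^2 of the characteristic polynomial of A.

2

Expand det(sI - A) for the 3×3 matrix.
p(s) = s^3 + 2s^2 + s + 10.
(Check: constant term = det(-A) = (-1)^3 det A = 10; coefficient of s^2 = -tr A = 2.)
The coefficient of s^2 is 2.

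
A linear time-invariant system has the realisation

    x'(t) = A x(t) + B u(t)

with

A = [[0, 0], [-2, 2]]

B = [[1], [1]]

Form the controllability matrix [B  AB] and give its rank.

1

AB = [[0], [0]]
Controllability matrix C = [B  AB] = [[1, 0], [1, 0]]
Every column of C is a scalar multiple of column 1 = [1, 1] (multipliers 1, 0), so the columns span a one-dimensional space.
C ≠ 0, hence rank(C) = 1.
rank(C) = 1 < n = 2, so the pair (A, B) is not completely controllable.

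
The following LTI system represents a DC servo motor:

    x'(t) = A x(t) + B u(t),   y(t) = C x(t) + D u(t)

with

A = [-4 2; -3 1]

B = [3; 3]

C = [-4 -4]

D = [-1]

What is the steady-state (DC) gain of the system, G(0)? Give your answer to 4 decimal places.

G(0) = C(-A)^{-1}B + D = -C A^{-1} B + D.
det A = 2, so A^{-1} = (1/2)·adj(A) = [[1/2, -1], [3/2, -2]]
A^{-1} B = [-3/2, -3/2]^T
C A^{-1} B = 12
G(0) = D - C A^{-1} B = -1 - (12) = -13

-13.0000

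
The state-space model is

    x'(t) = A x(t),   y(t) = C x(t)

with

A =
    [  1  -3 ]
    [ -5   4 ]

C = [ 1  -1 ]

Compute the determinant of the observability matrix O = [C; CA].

-1

CA = [[6, -7]]
Observability matrix O = [C; CA] = [[1, -1], [6, -7]]
det(O) = 1·(-7) - (-1)·6 = -7 - (-6) = -1
Since det(O) ≠ 0, rank(O) = 2 and the system is completely observable.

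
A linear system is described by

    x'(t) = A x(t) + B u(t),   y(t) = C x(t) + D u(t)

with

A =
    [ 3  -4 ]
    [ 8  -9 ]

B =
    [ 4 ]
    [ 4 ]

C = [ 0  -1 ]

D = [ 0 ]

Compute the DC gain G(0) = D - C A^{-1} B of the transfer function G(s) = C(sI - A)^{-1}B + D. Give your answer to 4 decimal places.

G(0) = C(-A)^{-1}B + D = -C A^{-1} B + D.
det A = 5, so A^{-1} = (1/5)·adj(A) = [[-9/5, 4/5], [-8/5, 3/5]]
A^{-1} B = [-4, -4]^T
C A^{-1} B = 4
G(0) = D - C A^{-1} B = 0 - (4) = -4

-4.0000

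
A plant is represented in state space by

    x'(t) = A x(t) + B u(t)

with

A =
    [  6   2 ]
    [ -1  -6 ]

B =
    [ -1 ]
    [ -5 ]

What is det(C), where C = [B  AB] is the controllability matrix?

-111

AB = [[-16], [31]]
Controllability matrix C = [B  AB] = [[-1, -16], [-5, 31]]
det(C) = (-1)·31 - (-16)·(-5) = -31 - 80 = -111
Since det(C) ≠ 0, rank(C) = 2 and the system is completely controllable.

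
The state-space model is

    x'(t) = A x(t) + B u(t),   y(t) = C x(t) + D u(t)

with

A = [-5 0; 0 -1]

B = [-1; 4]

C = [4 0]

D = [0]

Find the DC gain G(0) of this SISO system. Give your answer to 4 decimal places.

-0.8000

G(0) = C(-A)^{-1}B + D = -C A^{-1} B + D.
det A = 5, so A^{-1} = (1/5)·adj(A) = [[-1/5, 0], [0, -1]]
A^{-1} B = [1/5, -4]^T
C A^{-1} B = 4/5
G(0) = D - C A^{-1} B = 0 - (4/5) = -4/5 ≈ -0.8000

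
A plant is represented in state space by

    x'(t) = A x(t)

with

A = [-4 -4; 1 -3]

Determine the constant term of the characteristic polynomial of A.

For a 2×2 matrix, det(sI - A) = s^2 - (tr A)s + det A.
tr A = -7, det A = 16.
So p(s) = s^2 + 7s + 16.
The constant term is 16.

16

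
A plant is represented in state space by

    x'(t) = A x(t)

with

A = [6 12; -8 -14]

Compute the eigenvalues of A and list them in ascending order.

-6, -2

det(sI - A) = s^2 - (tr A)s + det A, with tr A = 6 + (-14) = -8 and det A = 6·(-14) - 12·(-8) = -84 - (-96) = 12.
So p(s) = det(sI - A) = s^2 + 8s + 12.
Factor s^2 + 8s + 12: two numbers with sum -8 and product 12 are -2 and -6, so s^2 + 8s + 12 = (s + 2)(s + 6).
Hence p(s) = (s + 2) (s + 6), with roots -6, -2.
All eigenvalues have negative real part, so the system is asymptotically stable.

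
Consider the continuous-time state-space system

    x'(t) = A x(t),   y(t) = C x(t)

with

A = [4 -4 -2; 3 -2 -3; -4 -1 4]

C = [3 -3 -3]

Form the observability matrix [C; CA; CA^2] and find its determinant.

324

CA = [[15, -3, -9]]
CA^2 = [[87, -45, -57]]
Observability matrix O = [C; CA; CA^2] = [[3, -3, -3], [15, -3, -9], [87, -45, -57]]
Expanding along the first row, det(O) = 3·((-3)·(-57) - (-9)·(-45)) - (-3)·(15·(-57) - (-9)·87) + (-3)·(15·(-45) - (-3)·87) = 3·(-234) - (-3)·(-72) + (-3)·(-414) = 324
Since det(O) ≠ 0, rank(O) = 3 and the system is completely observable.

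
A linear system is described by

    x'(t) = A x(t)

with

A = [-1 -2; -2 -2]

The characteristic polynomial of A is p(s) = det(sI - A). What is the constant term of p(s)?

For a 2×2 matrix, det(sI - A) = s^2 - (tr A)s + det A.
tr A = -3, det A = -2.
So p(s) = s^2 + 3s - 2.
The constant term is -2.

-2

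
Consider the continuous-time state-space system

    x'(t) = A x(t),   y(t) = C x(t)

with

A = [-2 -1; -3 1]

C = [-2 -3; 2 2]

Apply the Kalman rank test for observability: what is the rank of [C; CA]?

CA = [[13, -1], [-10, 0]]
Observability matrix O = [C; CA] = [[-2, -3], [2, 2], [13, -1], [-10, 0]]
Take the 2×2 submatrix of O formed by rows 1, 2: [[-2, -3], [2, 2]]. Its determinant is (-2)·2 - (-3)·2 = -4 - (-6) = 2 ≠ 0.
So rank(O) ≥ 2; since O has 2 columns, rank(O) = 2.
rank(O) = 2 = n, so the pair (A, C) is completely observable.

2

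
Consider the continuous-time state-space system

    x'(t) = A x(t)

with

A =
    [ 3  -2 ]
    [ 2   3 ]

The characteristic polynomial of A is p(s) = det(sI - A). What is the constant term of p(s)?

For a 2×2 matrix, det(sI - A) = s^2 - (tr A)s + det A.
tr A = 6, det A = 13.
So p(s) = s^2 - 6s + 13.
The constant term is 13.

13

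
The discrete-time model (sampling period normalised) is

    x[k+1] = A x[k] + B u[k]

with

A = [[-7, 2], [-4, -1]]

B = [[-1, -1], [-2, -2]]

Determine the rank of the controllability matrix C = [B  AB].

1

AB = [[3, 3], [6, 6]]
Controllability matrix C = [B  AB] = [[-1, -1, 3, 3], [-2, -2, 6, 6]]
Every column of C is a scalar multiple of column 1 = [-1, -2] (multipliers 1, 1, -3, -3), so the columns span a one-dimensional space.
C ≠ 0, hence rank(C) = 1.
rank(C) = 1 < n = 2, so the pair (A, B) is not completely controllable.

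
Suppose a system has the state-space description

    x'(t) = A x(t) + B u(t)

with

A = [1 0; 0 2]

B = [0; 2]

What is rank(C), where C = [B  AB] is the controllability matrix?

AB = [[0], [4]]
Controllability matrix C = [B  AB] = [[0, 0], [2, 4]]
Every column of C is a scalar multiple of column 1 = [0, 2] (multipliers 1, 2), so the columns span a one-dimensional space.
C ≠ 0, hence rank(C) = 1.
rank(C) = 1 < n = 2, so the pair (A, B) is not completely controllable.

1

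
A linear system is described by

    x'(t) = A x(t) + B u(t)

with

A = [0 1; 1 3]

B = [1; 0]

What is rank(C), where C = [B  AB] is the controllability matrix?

AB = [[0], [1]]
Controllability matrix C = [B  AB] = [[1, 0], [0, 1]]
det(C) = 1·1 - 0·0 = 1 - 0 = 1 ≠ 0, so rank(C) = 2.
rank(C) = 2 = n, so the pair (A, B) is completely controllable.

2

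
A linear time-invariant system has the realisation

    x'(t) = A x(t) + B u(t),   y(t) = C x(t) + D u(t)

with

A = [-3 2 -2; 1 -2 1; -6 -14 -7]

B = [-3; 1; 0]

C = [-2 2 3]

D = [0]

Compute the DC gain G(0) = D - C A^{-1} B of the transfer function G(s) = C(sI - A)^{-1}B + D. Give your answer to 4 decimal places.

5.6000

G(0) = C(-A)^{-1}B + D = -C A^{-1} B + D.
det A = -30, so A^{-1} = (1/-30)·adj(A) = [[-14/15, -7/5, 1/15], [-1/30, -3/10, -1/30], [13/15, 9/5, -2/15]]
A^{-1} B = [7/5, -1/5, -4/5]^T
C A^{-1} B = -28/5
G(0) = D - C A^{-1} B = 0 - (-28/5) = 28/5 ≈ 5.6000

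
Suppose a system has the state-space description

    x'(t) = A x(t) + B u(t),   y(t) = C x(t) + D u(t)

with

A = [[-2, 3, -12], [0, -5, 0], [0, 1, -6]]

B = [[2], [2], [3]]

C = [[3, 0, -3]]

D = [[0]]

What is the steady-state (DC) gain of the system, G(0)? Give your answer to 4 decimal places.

-7.1000

G(0) = C(-A)^{-1}B + D = -C A^{-1} B + D.
det A = -60, so A^{-1} = (1/-60)·adj(A) = [[-1/2, -1/10, 1], [0, -1/5, 0], [0, -1/30, -1/6]]
A^{-1} B = [9/5, -2/5, -17/30]^T
C A^{-1} B = 71/10
G(0) = D - C A^{-1} B = 0 - (71/10) = -71/10 ≈ -7.1000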